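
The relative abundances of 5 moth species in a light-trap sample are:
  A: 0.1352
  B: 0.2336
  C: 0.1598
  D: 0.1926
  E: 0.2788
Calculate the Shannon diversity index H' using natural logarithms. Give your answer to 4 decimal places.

Each pᵢ ln pᵢ term (working shown to 6 dp, full precision carried): 0.1352×(-2.001000)=-0.270535, 0.2336×(-1.454145)=-0.339688, 0.1598×(-1.833832)=-0.293046, 0.1926×(-1.647140)=-0.317239, 0.2788×(-1.277261)=-0.356100.
Sum = -1.576609, so H' = 1.5766.

1.5766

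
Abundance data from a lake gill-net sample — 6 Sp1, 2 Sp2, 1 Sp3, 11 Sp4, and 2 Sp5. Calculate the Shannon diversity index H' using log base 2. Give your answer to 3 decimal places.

1.843

Total N = 6+2+1+11+2 = 22, so the proportions are 0.27273, 0.09091, 0.04545, 0.5, 0.09091 (working shown to 5 dp, full precision carried).
Each pᵢ log₂ pᵢ term: 0.27273×(-1.87447)=-0.51122, 0.09091×(-3.45943)=-0.31449, 0.04545×(-4.45943)=-0.20270, 0.5×(-1.00000)=-0.50000, 0.09091×(-3.45943)=-0.31449.
Sum = -1.84291, so H' = 1.843.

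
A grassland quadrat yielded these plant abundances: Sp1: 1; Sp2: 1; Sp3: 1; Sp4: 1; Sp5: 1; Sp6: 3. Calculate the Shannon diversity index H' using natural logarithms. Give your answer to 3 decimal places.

Total N = 1+1+1+1+1+3 = 8, so the proportions are 0.125, 0.125, 0.125, 0.125, 0.125, 0.375 (working shown to 5 dp, full precision carried).
Each pᵢ ln pᵢ term: 0.125×(-2.07944)=-0.25993, 0.125×(-2.07944)=-0.25993, 0.125×(-2.07944)=-0.25993, 0.125×(-2.07944)=-0.25993, 0.125×(-2.07944)=-0.25993, 0.375×(-0.98083)=-0.36781.
Sum = -1.66746, so H' = 1.667.

1.667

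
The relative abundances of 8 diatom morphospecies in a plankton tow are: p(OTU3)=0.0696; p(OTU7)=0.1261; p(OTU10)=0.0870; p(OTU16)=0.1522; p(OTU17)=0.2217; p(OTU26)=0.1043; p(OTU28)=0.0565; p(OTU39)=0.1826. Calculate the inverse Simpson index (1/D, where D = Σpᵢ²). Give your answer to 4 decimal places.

D = 0.0696² + 0.1261² + 0.087² + 0.1522² + 0.2217² + 0.1043² + 0.0565² + 0.1826² = 0.00484416 + 0.01590121 + 0.00756900 + 0.02316484 + 0.04915089 + 0.01087849 + 0.00319225 + 0.03334276 = 0.14804360 (working shown to 8 dp, full precision carried).
So 1/D = 6.754767, i.e. 6.7548 to 4 decimal places.

6.7548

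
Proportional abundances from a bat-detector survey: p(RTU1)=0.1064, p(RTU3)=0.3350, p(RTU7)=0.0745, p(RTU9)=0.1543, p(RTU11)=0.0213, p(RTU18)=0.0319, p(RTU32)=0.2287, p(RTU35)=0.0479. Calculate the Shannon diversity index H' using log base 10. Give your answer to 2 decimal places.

0.76

Each pᵢ log₁₀ pᵢ term (working shown to 5 dp, full precision carried): 0.1064×(-0.97306)=-0.10353, 0.335×(-0.47496)=-0.15911, 0.0745×(-1.12784)=-0.08402, 0.1543×(-0.81163)=-0.12524, 0.0213×(-1.67162)=-0.03561, 0.0319×(-1.49621)=-0.04773, 0.2287×(-0.64073)=-0.14654, 0.0479×(-1.31966)=-0.06321.
Sum = -0.76499, so H' = 0.76.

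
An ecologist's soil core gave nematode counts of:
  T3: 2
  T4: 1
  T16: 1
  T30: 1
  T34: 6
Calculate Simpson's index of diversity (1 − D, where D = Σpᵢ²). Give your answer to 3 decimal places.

Total N = 2+1+1+1+6 = 11, so the proportions are 0.18182, 0.09091, 0.09091, 0.09091, 0.54545 (working shown to 5 dp, full precision carried).
D = 0.18182² + 0.09091² + 0.09091² + 0.09091² + 0.54545² = 0.03306 + 0.00826 + 0.00826 + 0.00826 + 0.29752 = 0.35537.
So 1 − D = 0.64463, i.e. 0.645 to 3 decimal places.

0.645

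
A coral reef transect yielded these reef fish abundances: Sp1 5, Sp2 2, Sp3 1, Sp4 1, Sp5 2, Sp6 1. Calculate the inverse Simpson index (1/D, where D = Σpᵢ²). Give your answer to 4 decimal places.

Total N = 5+2+1+1+2+1 = 12, so the proportions are 0.41666667, 0.16666667, 0.08333333, 0.08333333, 0.16666667, 0.08333333 (working shown to 8 dp, full precision carried).
D = 0.41666667² + 0.16666667² + 0.08333333² + 0.08333333² + 0.16666667² + 0.08333333² = 0.17361111 + 0.02777778 + 0.00694444 + 0.00694444 + 0.02777778 + 0.00694444 = 0.25000000.
So 1/D = 4.000000, i.e. 4.0000 to 4 decimal places.

4.0000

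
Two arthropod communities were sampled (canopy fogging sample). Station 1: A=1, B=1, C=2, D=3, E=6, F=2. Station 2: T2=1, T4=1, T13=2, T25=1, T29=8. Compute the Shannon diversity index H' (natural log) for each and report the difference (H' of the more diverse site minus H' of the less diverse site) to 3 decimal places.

Station 1: N=15, proportions 0.06667, 0.06667, 0.13333, 0.2, 0.4, 0.13333, giving H' = 1.58678 (working shown to 5 dp, full precision carried).
Station 2: N=13, proportions 0.07692, 0.07692, 0.15385, 0.07692, 0.61538, giving H' = 1.17865.
Difference = |1.58678 − 1.17865| = 0.40813, i.e. 0.408 to 3 decimal places.

0.408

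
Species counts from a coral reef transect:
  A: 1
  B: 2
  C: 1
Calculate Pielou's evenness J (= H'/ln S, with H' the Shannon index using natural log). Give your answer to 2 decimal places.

Total N = 1+2+1 = 4, so the proportions are 0.25, 0.5, 0.25 (working shown to 4 dp, full precision carried).
H' = −Σ pᵢ ln pᵢ = −((-0.3466) + (-0.3466) + (-0.3466)) = 1.0397.
With S = 3 species, ln S = 1.0986, so J = 1.0397/1.0986 = 0.9464, i.e. 0.95 to 2 decimal places.

0.95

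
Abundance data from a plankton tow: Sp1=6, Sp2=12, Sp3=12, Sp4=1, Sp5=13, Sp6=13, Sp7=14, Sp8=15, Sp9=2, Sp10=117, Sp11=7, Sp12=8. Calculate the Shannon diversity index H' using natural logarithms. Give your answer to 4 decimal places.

Total N = 6+12+12+1+13+13+14+15+2+117+7+8 = 220, so the proportions are 0.027273, 0.054545, 0.054545, 0.004545, 0.059091, 0.059091, 0.063636, 0.068182, 0.009091, 0.531818, 0.031818, 0.036364 (working shown to 6 dp, full precision carried).
Each pᵢ ln pᵢ term: 0.027273×(-3.601868)=-0.098233, 0.054545×(-2.908721)=-0.158658, 0.054545×(-2.908721)=-0.158658, 0.004545×(-5.393628)=-0.024516, 0.059091×(-2.828678)=-0.167149, 0.059091×(-2.828678)=-0.167149, 0.063636×(-2.754570)=-0.175291, 0.068182×(-2.685577)=-0.183108, 0.009091×(-4.700480)=-0.042732, 0.531818×(-0.631454)=-0.335819, 0.031818×(-3.447717)=-0.109700, 0.036364×(-3.314186)=-0.120516.
Sum = -1.741527, so H' = 1.7415.

1.7415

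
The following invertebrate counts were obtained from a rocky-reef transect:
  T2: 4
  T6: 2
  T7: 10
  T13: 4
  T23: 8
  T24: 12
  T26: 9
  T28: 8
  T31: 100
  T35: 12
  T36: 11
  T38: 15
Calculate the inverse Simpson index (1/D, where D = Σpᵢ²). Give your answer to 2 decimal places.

Total N = 4+2+10+4+8+12+9+8+100+12+11+15 = 195, so the proportions are 0.020513, 0.010256, 0.051282, 0.020513, 0.041026, 0.061538, 0.046154, 0.041026, 0.512821, 0.061538, 0.05641, 0.076923 (working shown to 6 dp, full precision carried).
D = 0.020513² + 0.010256² + 0.051282² + 0.020513² + 0.041026² + 0.061538² + 0.046154² + 0.041026² + 0.512821² + 0.061538² + 0.05641² + 0.076923² = 0.000421 + 0.000105 + 0.002630 + 0.000421 + 0.001683 + 0.003787 + 0.002130 + 0.001683 + 0.262985 + 0.003787 + 0.003182 + 0.005917 = 0.288731.
So 1/D = 3.4634, i.e. 3.46 to 2 decimal places.

3.46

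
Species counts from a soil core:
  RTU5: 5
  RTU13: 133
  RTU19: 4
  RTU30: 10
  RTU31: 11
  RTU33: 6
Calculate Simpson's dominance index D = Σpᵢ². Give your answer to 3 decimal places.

0.630

Total N = 5+133+4+10+11+6 = 169, so the proportions are 0.02959, 0.78698, 0.02367, 0.05917, 0.06509, 0.0355 (working shown to 5 dp, full precision carried).
D = 0.02959² + 0.78698² + 0.02367² + 0.05917² + 0.06509² + 0.0355² = 0.00088 + 0.61934 + 0.00056 + 0.00350 + 0.00424 + 0.00126 = 0.62977.
To 3 decimal places, D = 0.630.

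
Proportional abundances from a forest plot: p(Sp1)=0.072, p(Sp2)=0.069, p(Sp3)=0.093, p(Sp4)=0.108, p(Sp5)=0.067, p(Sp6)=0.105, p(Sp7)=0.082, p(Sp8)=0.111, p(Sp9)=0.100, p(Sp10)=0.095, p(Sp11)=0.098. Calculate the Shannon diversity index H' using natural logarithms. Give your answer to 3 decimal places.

Each pᵢ ln pᵢ term (working shown to 5 dp, full precision carried): 0.072×(-2.63109)=-0.18944, 0.069×(-2.67365)=-0.18448, 0.093×(-2.37516)=-0.22089, 0.108×(-2.22562)=-0.24037, 0.067×(-2.70306)=-0.18111, 0.105×(-2.25379)=-0.23665, 0.082×(-2.50104)=-0.20508, 0.111×(-2.19823)=-0.24400, 0.1×(-2.30259)=-0.23026, 0.095×(-2.35388)=-0.22362, 0.098×(-2.32279)=-0.22763.
Sum = -2.38353, so H' = 2.384.

2.384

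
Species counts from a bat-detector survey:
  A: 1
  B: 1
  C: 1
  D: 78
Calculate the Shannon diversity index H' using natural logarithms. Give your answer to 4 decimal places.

0.1991

Total N = 1+1+1+78 = 81, so the proportions are 0.012346, 0.012346, 0.012346, 0.962963 (working shown to 6 dp, full precision carried).
Each pᵢ ln pᵢ term: 0.012346×(-4.394449)=-0.054252, 0.012346×(-4.394449)=-0.054252, 0.012346×(-4.394449)=-0.054252, 0.962963×(-0.037740)=-0.036343.
Sum = -0.199100, so H' = 0.1991.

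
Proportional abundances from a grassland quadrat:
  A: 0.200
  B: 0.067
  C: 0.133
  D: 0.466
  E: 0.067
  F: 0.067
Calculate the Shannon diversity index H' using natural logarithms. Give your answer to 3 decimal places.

Each pᵢ ln pᵢ term (working shown to 5 dp, full precision carried): 0.2×(-1.60944)=-0.32189, 0.067×(-2.70306)=-0.18111, 0.133×(-2.01741)=-0.26832, 0.466×(-0.76357)=-0.35582, 0.067×(-2.70306)=-0.18111, 0.067×(-2.70306)=-0.18111.
Sum = -1.48934, so H' = 1.489.

1.489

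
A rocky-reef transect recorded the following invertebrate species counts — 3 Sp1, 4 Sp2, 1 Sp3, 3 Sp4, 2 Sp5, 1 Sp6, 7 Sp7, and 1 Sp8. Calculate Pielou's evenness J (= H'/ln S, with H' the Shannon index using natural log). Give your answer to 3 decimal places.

0.893

Total N = 3+4+1+3+2+1+7+1 = 22, so the proportions are 0.13636, 0.18182, 0.04545, 0.13636, 0.09091, 0.04545, 0.31818, 0.04545 (working shown to 5 dp, full precision carried).
H' = −Σ pᵢ ln pᵢ = −((-0.27170) + (-0.30995) + (-0.14050) + (-0.27170) + (-0.21799) + (-0.14050) + (-0.36436) + (-0.14050)) = 1.85720.
With S = 8 species, ln S = 2.07944, so J = 1.85720/2.07944 = 0.89312, i.e. 0.893 to 3 decimal places.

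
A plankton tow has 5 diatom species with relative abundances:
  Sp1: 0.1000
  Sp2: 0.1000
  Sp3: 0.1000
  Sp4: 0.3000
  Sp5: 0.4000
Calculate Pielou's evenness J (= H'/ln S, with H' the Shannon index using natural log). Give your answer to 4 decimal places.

0.8814

H' = −Σ pᵢ ln pᵢ = −((-0.230259) + (-0.230259) + (-0.230259) + (-0.361192) + (-0.366516)) = 1.418484 (working shown to 6 dp, full precision carried).
With S = 5 species, ln S = 1.609438, so J = 1.418484/1.609438 = 0.881353, i.e. 0.8814 to 4 decimal places.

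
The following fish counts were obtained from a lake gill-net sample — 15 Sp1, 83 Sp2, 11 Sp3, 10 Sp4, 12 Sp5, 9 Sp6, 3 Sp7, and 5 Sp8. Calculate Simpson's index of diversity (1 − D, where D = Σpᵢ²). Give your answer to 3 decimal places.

Total N = 15+83+11+10+12+9+3+5 = 148, so the proportions are 0.10135, 0.56081, 0.07432, 0.06757, 0.08108, 0.06081, 0.02027, 0.03378 (working shown to 5 dp, full precision carried).
D = 0.10135² + 0.56081² + 0.07432² + 0.06757² + 0.08108² + 0.06081² + 0.02027² + 0.03378² = 0.01027 + 0.31451 + 0.00552 + 0.00457 + 0.00657 + 0.00370 + 0.00041 + 0.00114 = 0.34669.
So 1 − D = 0.65331, i.e. 0.653 to 3 decimal places.

0.653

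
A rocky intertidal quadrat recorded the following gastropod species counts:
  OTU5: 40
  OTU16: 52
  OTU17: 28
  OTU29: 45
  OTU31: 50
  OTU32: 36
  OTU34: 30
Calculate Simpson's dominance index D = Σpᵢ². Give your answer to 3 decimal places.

0.150

Total N = 40+52+28+45+50+36+30 = 281, so the proportions are 0.14235, 0.18505, 0.09964, 0.16014, 0.17794, 0.12811, 0.10676 (working shown to 5 dp, full precision carried).
D = 0.14235² + 0.18505² + 0.09964² + 0.16014² + 0.17794² + 0.12811² + 0.10676² = 0.02026 + 0.03424 + 0.00993 + 0.02565 + 0.03166 + 0.01641 + 0.01140 = 0.14955.
To 3 decimal places, D = 0.150.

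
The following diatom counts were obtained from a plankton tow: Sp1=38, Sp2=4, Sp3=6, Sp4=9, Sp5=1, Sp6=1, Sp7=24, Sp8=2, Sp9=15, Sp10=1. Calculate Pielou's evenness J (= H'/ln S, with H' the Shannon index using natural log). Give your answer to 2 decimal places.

Total N = 38+4+6+9+1+1+24+2+15+1 = 101, so the proportions are 0.3762, 0.0396, 0.0594, 0.0891, 0.0099, 0.0099, 0.2376, 0.0198, 0.1485, 0.0099 (working shown to 4 dp, full precision carried).
H' = −Σ pᵢ ln pᵢ = −((-0.3678) + (-0.1279) + (-0.1677) + (-0.2155) + (-0.0457) + (-0.0457) + (-0.3415) + (-0.0777) + (-0.2832) + (-0.0457)) = 1.7183.
With S = 10 species, ln S = 2.3026, so J = 1.7183/2.3026 = 0.7462, i.e. 0.75 to 2 decimal places.

0.75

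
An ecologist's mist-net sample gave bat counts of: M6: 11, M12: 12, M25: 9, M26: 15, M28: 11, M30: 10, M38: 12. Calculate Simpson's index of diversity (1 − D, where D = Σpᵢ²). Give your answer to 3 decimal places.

0.854

Total N = 11+12+9+15+11+10+12 = 80, so the proportions are 0.1375, 0.15, 0.1125, 0.1875, 0.1375, 0.125, 0.15 (working shown to 5 dp, full precision carried).
D = 0.1375² + 0.15² + 0.1125² + 0.1875² + 0.1375² + 0.125² + 0.15² = 0.01891 + 0.02250 + 0.01266 + 0.03516 + 0.01891 + 0.01562 + 0.02250 = 0.14625.
So 1 − D = 0.85375, i.e. 0.854 to 3 decimal places.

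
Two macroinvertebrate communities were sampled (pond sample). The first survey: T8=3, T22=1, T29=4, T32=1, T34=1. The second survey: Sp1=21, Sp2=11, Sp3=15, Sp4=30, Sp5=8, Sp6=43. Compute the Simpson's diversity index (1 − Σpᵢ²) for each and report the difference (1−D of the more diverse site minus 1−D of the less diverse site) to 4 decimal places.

The first survey: N=10, proportions 0.3, 0.1, 0.4, 0.1, 0.1, giving 1−D = 0.720000 (working shown to 6 dp, full precision carried).
The second survey: N=128, proportions 0.164062, 0.085938, 0.117188, 0.234375, 0.0625, 0.335938, giving 1−D = 0.780273.
Difference = |0.720000 − 0.780273| = 0.060273, i.e. 0.0603 to 4 decimal places.

0.0603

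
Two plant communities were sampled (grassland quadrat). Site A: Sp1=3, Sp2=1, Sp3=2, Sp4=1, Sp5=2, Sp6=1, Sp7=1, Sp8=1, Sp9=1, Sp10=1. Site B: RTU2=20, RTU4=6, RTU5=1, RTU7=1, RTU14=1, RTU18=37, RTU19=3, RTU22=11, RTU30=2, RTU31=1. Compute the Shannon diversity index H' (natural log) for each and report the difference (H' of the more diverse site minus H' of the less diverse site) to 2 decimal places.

0.62

Site A: N=14, proportions 0.2143, 0.0714, 0.1429, 0.0714, 0.1429, 0.0714, 0.0714, 0.0714, 0.0714, 0.0714, giving H' = 2.2056 (working shown to 4 dp, full precision carried).
Site B: N=83, proportions 0.241, 0.0723, 0.012, 0.012, 0.012, 0.4458, 0.0361, 0.1325, 0.0241, 0.012, giving H' = 1.5836.
Difference = |2.2056 − 1.5836| = 0.6220, i.e. 0.62 to 2 decimal places.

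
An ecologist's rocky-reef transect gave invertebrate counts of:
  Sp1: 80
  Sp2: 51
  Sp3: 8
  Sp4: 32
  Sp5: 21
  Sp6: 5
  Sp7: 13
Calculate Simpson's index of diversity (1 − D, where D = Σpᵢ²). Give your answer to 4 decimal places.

Total N = 80+51+8+32+21+5+13 = 210, so the proportions are 0.380952, 0.242857, 0.038095, 0.152381, 0.1, 0.02381, 0.061905 (working shown to 6 dp, full precision carried).
D = 0.380952² + 0.242857² + 0.038095² + 0.152381² + 0.1² + 0.02381² + 0.061905² = 0.145125 + 0.058980 + 0.001451 + 0.023220 + 0.010000 + 0.000567 + 0.003832 = 0.243175.
So 1 − D = 0.756825, i.e. 0.7568 to 4 decimal places.

0.7568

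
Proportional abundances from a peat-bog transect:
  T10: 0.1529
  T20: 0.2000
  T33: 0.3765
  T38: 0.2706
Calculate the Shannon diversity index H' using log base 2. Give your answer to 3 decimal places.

1.920

Each pᵢ log₂ pᵢ term (working shown to 5 dp, full precision carried): 0.1529×(-2.70934)=-0.41426, 0.2×(-2.32193)=-0.46439, 0.3765×(-1.40928)=-0.53059, 0.2706×(-1.88577)=-0.51029.
Sum = -1.91953, so H' = 1.920.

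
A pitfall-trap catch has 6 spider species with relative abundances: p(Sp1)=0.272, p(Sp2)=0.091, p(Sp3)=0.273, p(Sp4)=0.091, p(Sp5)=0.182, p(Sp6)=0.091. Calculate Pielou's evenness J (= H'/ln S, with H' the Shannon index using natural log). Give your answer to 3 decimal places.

0.934

H' = −Σ pᵢ ln pᵢ = −((-0.35413) + (-0.21812) + (-0.35443) + (-0.21812) + (-0.31008) + (-0.21812)) = 1.67300 (working shown to 5 dp, full precision carried).
With S = 6 species, ln S = 1.79176, so J = 1.67300/1.79176 = 0.93372, i.e. 0.934 to 3 decimal places.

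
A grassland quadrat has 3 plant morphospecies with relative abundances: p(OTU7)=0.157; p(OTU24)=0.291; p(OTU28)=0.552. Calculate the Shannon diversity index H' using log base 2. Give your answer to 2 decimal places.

1.41

Each pᵢ log₂ pᵢ term (working shown to 4 dp, full precision carried): 0.157×(-2.6712)=-0.4194, 0.291×(-1.7809)=-0.5182, 0.552×(-0.8573)=-0.4732.
Sum = -1.4108, so H' = 1.41.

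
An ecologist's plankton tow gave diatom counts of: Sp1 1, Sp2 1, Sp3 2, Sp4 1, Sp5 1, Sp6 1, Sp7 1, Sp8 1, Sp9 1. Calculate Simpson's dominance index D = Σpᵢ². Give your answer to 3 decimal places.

Total N = 1+1+2+1+1+1+1+1+1 = 10, so the proportions are 0.1, 0.1, 0.2, 0.1, 0.1, 0.1, 0.1, 0.1, 0.1 (working shown to 5 dp, full precision carried).
D = 0.1² + 0.1² + 0.2² + 0.1² + 0.1² + 0.1² + 0.1² + 0.1² + 0.1² = 0.01000 + 0.01000 + 0.04000 + 0.01000 + 0.01000 + 0.01000 + 0.01000 + 0.01000 + 0.01000 = 0.12000.
To 3 decimal places, D = 0.120.

0.120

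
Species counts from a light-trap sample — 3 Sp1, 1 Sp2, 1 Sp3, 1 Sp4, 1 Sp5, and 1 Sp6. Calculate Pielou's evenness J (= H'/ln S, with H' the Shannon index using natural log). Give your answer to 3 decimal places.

Total N = 3+1+1+1+1+1 = 8, so the proportions are 0.375, 0.125, 0.125, 0.125, 0.125, 0.125 (working shown to 5 dp, full precision carried).
H' = −Σ pᵢ ln pᵢ = −((-0.36781) + (-0.25993) + (-0.25993) + (-0.25993) + (-0.25993) + (-0.25993)) = 1.66746.
With S = 6 species, ln S = 1.79176, so J = 1.66746/1.79176 = 0.93063, i.e. 0.931 to 3 decimal places.

0.931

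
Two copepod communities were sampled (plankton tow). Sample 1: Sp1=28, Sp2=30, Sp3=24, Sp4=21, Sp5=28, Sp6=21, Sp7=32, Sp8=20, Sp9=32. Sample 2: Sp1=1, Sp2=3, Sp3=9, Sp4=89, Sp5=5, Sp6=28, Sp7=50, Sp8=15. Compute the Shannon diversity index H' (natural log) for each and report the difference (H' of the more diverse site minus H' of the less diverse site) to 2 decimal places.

0.68

Sample 1: N=236, proportions 0.118644, 0.127119, 0.101695, 0.088983, 0.118644, 0.088983, 0.135593, 0.084746, 0.135593, giving H' = 2.182034 (working shown to 6 dp, full precision carried).
Sample 2: N=200, proportions 0.005, 0.015, 0.045, 0.445, 0.025, 0.14, 0.25, 0.075, giving H' = 1.497666.
Difference = |2.182034 − 1.497666| = 0.684368, i.e. 0.68 to 2 decimal places.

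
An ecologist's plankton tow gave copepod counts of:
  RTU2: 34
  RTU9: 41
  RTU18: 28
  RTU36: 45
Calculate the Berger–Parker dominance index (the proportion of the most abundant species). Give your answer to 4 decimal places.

0.3041

Total N = 34+41+28+45 = 148, so the proportions are 0.22973, 0.277027, 0.189189, 0.304054 (working shown to 6 dp, full precision carried).
The largest proportion is 0.304054, i.e. d = 0.3041 to 4 decimal places.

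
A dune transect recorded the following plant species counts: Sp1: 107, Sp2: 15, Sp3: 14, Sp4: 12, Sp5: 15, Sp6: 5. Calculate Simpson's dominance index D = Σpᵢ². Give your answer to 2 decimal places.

0.43

Total N = 107+15+14+12+15+5 = 168, so the proportions are 0.6369, 0.0893, 0.0833, 0.0714, 0.0893, 0.0298 (working shown to 4 dp, full precision carried).
D = 0.6369² + 0.0893² + 0.0833² + 0.0714² + 0.0893² + 0.0298² = 0.4056 + 0.0080 + 0.0069 + 0.0051 + 0.0080 + 0.0009 = 0.4345.
To 2 decimal places, D = 0.43.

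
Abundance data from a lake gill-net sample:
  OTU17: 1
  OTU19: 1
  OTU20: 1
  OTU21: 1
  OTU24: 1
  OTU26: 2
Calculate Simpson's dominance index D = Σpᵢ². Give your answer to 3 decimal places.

0.184

Total N = 1+1+1+1+1+2 = 7, so the proportions are 0.14286, 0.14286, 0.14286, 0.14286, 0.14286, 0.28571 (working shown to 5 dp, full precision carried).
D = 0.14286² + 0.14286² + 0.14286² + 0.14286² + 0.14286² + 0.28571² = 0.02041 + 0.02041 + 0.02041 + 0.02041 + 0.02041 + 0.08163 = 0.18367.
To 3 decimal places, D = 0.184.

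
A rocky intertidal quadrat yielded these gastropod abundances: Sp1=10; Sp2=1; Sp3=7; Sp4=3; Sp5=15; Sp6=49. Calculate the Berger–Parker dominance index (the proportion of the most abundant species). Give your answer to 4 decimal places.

0.5765

Total N = 10+1+7+3+15+49 = 85, so the proportions are 0.117647, 0.011765, 0.082353, 0.035294, 0.176471, 0.576471 (working shown to 6 dp, full precision carried).
The largest proportion is 0.576471, i.e. d = 0.5765 to 4 decimal places.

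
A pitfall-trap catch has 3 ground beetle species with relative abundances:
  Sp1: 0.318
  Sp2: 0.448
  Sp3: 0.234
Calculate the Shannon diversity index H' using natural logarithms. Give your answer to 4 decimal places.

Each pᵢ ln pᵢ term (working shown to 6 dp, full precision carried): 0.318×(-1.145704)=-0.364334, 0.448×(-0.802962)=-0.359727, 0.234×(-1.452434)=-0.339870.
Sum = -1.063930, so H' = 1.0639.

1.0639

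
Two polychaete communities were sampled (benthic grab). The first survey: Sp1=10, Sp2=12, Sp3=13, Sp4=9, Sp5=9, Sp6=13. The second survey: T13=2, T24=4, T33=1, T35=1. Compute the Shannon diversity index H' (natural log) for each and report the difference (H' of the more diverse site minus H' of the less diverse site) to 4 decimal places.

The first survey: N=66, proportions 0.151515152, 0.181818182, 0.196969697, 0.136363636, 0.136363636, 0.196969697, giving H' = 1.779299342 (working shown to 9 dp, full precision carried).
The second survey: N=8, proportions 0.25, 0.5, 0.125, 0.125, giving H' = 1.213007566.
Difference = |1.779299342 − 1.213007566| = 0.566291776, i.e. 0.5663 to 4 decimal places.

0.5663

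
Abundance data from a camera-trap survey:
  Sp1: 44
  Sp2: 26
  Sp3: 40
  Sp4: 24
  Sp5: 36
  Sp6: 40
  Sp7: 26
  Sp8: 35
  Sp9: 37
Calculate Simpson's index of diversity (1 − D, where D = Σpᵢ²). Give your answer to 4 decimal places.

0.8845

Total N = 44+26+40+24+36+40+26+35+37 = 308, so the proportions are 0.142857, 0.084416, 0.12987, 0.077922, 0.116883, 0.12987, 0.084416, 0.113636, 0.12013 (working shown to 6 dp, full precision carried).
D = 0.142857² + 0.084416² + 0.12987² + 0.077922² + 0.116883² + 0.12987² + 0.084416² + 0.113636² + 0.12013² = 0.020408 + 0.007126 + 0.016866 + 0.006072 + 0.013662 + 0.016866 + 0.007126 + 0.012913 + 0.014431 = 0.115471.
So 1 − D = 0.884529, i.e. 0.8845 to 4 decimal places.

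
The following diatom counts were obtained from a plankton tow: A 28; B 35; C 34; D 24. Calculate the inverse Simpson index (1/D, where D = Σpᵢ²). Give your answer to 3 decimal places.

3.914

Total N = 28+35+34+24 = 121, so the proportions are 0.231405, 0.2892562, 0.2809917, 0.1983471 (working shown to 7 dp, full precision carried).
D = 0.231405² + 0.2892562² + 0.2809917² + 0.1983471² = 0.0535483 + 0.0836691 + 0.0789564 + 0.0393416 = 0.2555153.
So 1/D = 3.91366, i.e. 3.914 to 3 decimal places.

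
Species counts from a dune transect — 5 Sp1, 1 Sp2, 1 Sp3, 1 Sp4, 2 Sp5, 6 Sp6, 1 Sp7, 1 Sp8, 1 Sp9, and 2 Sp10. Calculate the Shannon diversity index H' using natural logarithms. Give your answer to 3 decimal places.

Total N = 5+1+1+1+2+6+1+1+1+2 = 21, so the proportions are 0.2381, 0.04762, 0.04762, 0.04762, 0.09524, 0.28571, 0.04762, 0.04762, 0.04762, 0.09524 (working shown to 5 dp, full precision carried).
Each pᵢ ln pᵢ term: 0.2381×(-1.43508)=-0.34169, 0.04762×(-3.04452)=-0.14498, 0.04762×(-3.04452)=-0.14498, 0.04762×(-3.04452)=-0.14498, 0.09524×(-2.35138)=-0.22394, 0.28571×(-1.25276)=-0.35793, 0.04762×(-3.04452)=-0.14498, 0.04762×(-3.04452)=-0.14498, 0.04762×(-3.04452)=-0.14498, 0.09524×(-2.35138)=-0.22394.
Sum = -2.01736, so H' = 2.017.

2.017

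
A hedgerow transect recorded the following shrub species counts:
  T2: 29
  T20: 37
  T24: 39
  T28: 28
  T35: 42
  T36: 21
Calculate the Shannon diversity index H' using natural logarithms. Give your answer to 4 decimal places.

Total N = 29+37+39+28+42+21 = 196, so the proportions are 0.147959, 0.188776, 0.19898, 0.142857, 0.214286, 0.107143 (working shown to 6 dp, full precision carried).
Each pᵢ ln pᵢ term: 0.147959×(-1.910819)=-0.282723, 0.188776×(-1.667197)=-0.314726, 0.19898×(-1.614553)=-0.321263, 0.142857×(-1.945910)=-0.277987, 0.214286×(-1.540445)=-0.330095, 0.107143×(-2.233592)=-0.239313.
Sum = -1.766108, so H' = 1.7661.

1.7661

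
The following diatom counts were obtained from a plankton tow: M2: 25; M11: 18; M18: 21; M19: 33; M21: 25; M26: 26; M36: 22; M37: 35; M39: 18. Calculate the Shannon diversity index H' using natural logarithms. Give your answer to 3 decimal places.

2.172

Total N = 25+18+21+33+25+26+22+35+18 = 223, so the proportions are 0.11211, 0.08072, 0.09417, 0.14798, 0.11211, 0.11659, 0.09865, 0.15695, 0.08072 (working shown to 5 dp, full precision carried).
Each pᵢ ln pᵢ term: 0.11211×(-2.18830)=-0.24532, 0.08072×(-2.51680)=-0.20315, 0.09417×(-2.36265)=-0.22249, 0.14798×(-1.91066)=-0.28274, 0.11211×(-2.18830)=-0.24532, 0.11659×(-2.14908)=-0.25056, 0.09865×(-2.31613)=-0.22850, 0.15695×(-1.85182)=-0.29064, 0.08072×(-2.51680)=-0.20315.
Sum = -2.17189, so H' = 2.172.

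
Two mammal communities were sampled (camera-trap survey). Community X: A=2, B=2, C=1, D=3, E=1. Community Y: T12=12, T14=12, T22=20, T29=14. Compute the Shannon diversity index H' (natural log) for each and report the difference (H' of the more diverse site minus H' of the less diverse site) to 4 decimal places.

0.1608

Community X: N=9, proportions 0.222222, 0.222222, 0.111111, 0.333333, 0.111111, giving H' = 1.522955 (working shown to 6 dp, full precision carried).
Community Y: N=58, proportions 0.206897, 0.206897, 0.344828, 0.241379, giving H' = 1.362181.
Difference = |1.522955 − 1.362181| = 0.160774, i.e. 0.1608 to 4 decimal places.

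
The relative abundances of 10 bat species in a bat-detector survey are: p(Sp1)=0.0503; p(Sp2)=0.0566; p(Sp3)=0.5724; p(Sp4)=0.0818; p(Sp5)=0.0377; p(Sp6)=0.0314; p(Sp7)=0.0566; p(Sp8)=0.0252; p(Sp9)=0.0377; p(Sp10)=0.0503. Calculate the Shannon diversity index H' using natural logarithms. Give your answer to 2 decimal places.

1.60

Each pᵢ ln pᵢ term (working shown to 4 dp, full precision carried): 0.0503×(-2.9898)=-0.1504, 0.0566×(-2.8717)=-0.1625, 0.5724×(-0.5579)=-0.3194, 0.0818×(-2.5035)=-0.2048, 0.0377×(-3.2781)=-0.1236, 0.0314×(-3.4609)=-0.1087, 0.0566×(-2.8717)=-0.1625, 0.0252×(-3.6809)=-0.0928, 0.0377×(-3.2781)=-0.1236, 0.0503×(-2.9898)=-0.1504.
Sum = -1.5986, so H' = 1.60.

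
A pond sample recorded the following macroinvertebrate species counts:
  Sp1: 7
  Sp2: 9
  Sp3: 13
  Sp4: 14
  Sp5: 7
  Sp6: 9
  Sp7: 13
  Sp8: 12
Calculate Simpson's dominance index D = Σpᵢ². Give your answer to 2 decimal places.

Total N = 7+9+13+14+7+9+13+12 = 84, so the proportions are 0.0833, 0.1071, 0.1548, 0.1667, 0.0833, 0.1071, 0.1548, 0.1429 (working shown to 4 dp, full precision carried).
D = 0.0833² + 0.1071² + 0.1548² + 0.1667² + 0.0833² + 0.1071² + 0.1548² + 0.1429² = 0.0069 + 0.0115 + 0.0240 + 0.0278 + 0.0069 + 0.0115 + 0.0240 + 0.0204 = 0.1329.
To 2 decimal places, D = 0.13.

0.13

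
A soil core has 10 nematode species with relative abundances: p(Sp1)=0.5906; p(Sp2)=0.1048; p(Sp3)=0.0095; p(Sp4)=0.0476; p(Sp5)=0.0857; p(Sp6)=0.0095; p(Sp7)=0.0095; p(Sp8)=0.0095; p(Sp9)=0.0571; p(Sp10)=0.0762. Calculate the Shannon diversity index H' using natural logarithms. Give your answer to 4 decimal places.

Each pᵢ ln pᵢ term (working shown to 6 dp, full precision carried): 0.5906×(-0.526616)=-0.311020, 0.1048×(-2.255702)=-0.236398, 0.0095×(-4.656463)=-0.044236, 0.0476×(-3.044923)=-0.144938, 0.0857×(-2.456902)=-0.210557, 0.0095×(-4.656463)=-0.044236, 0.0095×(-4.656463)=-0.044236, 0.0095×(-4.656463)=-0.044236, 0.0571×(-2.862951)=-0.163475, 0.0762×(-2.574394)=-0.196169.
Sum = -1.439501, so H' = 1.4395.

1.4395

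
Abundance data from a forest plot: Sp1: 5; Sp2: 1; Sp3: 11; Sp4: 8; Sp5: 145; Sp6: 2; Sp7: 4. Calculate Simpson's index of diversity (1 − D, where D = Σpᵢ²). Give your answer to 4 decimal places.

0.3138

Total N = 5+1+11+8+145+2+4 = 176, so the proportions are 0.028409, 0.005682, 0.0625, 0.045455, 0.823864, 0.011364, 0.022727 (working shown to 6 dp, full precision carried).
D = 0.028409² + 0.005682² + 0.0625² + 0.045455² + 0.823864² + 0.011364² + 0.022727² = 0.000807 + 0.000032 + 0.003906 + 0.002066 + 0.678751 + 0.000129 + 0.000517 = 0.686209.
So 1 − D = 0.313791, i.e. 0.3138 to 4 decimal places.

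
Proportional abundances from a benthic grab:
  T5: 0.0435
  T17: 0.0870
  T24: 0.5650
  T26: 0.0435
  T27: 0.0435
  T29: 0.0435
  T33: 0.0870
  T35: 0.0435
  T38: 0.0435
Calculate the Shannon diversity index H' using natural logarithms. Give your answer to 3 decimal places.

Each pᵢ ln pᵢ term (working shown to 5 dp, full precision carried): 0.0435×(-3.13499)=-0.13637, 0.087×(-2.44185)=-0.21244, 0.565×(-0.57093)=-0.32258, 0.0435×(-3.13499)=-0.13637, 0.0435×(-3.13499)=-0.13637, 0.0435×(-3.13499)=-0.13637, 0.087×(-2.44185)=-0.21244, 0.0435×(-3.13499)=-0.13637, 0.0435×(-3.13499)=-0.13637.
Sum = -1.56569, so H' = 1.566.

1.566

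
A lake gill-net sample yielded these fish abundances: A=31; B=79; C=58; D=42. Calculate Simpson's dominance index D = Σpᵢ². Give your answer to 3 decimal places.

0.280

Total N = 31+79+58+42 = 210, so the proportions are 0.14762, 0.37619, 0.27619, 0.2 (working shown to 5 dp, full precision carried).
D = 0.14762² + 0.37619² + 0.27619² + 0.2² = 0.02179 + 0.14152 + 0.07628 + 0.04000 = 0.27959.
To 3 decimal places, D = 0.280.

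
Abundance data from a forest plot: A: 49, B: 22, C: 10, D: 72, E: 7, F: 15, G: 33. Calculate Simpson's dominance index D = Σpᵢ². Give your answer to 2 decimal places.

Total N = 49+22+10+72+7+15+33 = 208, so the proportions are 0.2356, 0.1058, 0.0481, 0.3462, 0.0337, 0.0721, 0.1587 (working shown to 4 dp, full precision carried).
D = 0.2356² + 0.1058² + 0.0481² + 0.3462² + 0.0337² + 0.0721² + 0.1587² = 0.0555 + 0.0112 + 0.0023 + 0.1198 + 0.0011 + 0.0052 + 0.0252 = 0.2203.
To 2 decimal places, D = 0.22.

0.22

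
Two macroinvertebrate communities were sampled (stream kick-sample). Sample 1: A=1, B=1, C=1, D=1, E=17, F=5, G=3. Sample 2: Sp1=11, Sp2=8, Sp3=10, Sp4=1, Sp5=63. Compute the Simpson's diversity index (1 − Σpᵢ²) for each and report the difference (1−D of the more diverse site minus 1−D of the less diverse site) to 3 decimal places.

0.103

Sample 1: N=29, proportions 0.03448, 0.03448, 0.03448, 0.03448, 0.58621, 0.17241, 0.10345, giving 1−D = 0.61118 (working shown to 5 dp, full precision carried).
Sample 2: N=93, proportions 0.11828, 0.08602, 0.10753, 0.01075, 0.67742, giving 1−D = 0.50804.
Difference = |0.61118 − 0.50804| = 0.10314, i.e. 0.103 to 3 decimal places.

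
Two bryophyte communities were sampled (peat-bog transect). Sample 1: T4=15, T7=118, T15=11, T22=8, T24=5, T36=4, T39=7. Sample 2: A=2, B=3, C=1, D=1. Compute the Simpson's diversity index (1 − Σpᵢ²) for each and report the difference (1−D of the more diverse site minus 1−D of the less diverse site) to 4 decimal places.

Sample 1: N=168, proportions 0.089286, 0.702381, 0.065476, 0.047619, 0.029762, 0.02381, 0.041667, giving 1−D = 0.488946 (working shown to 6 dp, full precision carried).
Sample 2: N=7, proportions 0.285714, 0.428571, 0.142857, 0.142857, giving 1−D = 0.693878.
Difference = |0.488946 − 0.693878| = 0.204932, i.e. 0.2049 to 4 decimal places.

0.2049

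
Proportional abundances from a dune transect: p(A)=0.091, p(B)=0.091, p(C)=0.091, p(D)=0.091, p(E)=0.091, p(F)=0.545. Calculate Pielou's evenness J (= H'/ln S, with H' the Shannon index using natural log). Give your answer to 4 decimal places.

0.7933

H' = −Σ pᵢ ln pᵢ = −((-0.218118) + (-0.218118) + (-0.218118) + (-0.218118) + (-0.218118) + (-0.330798)) = 1.421386 (working shown to 6 dp, full precision carried).
With S = 6 species, ln S = 1.791759, so J = 1.421386/1.791759 = 0.793291, i.e. 0.7933 to 4 decimal places.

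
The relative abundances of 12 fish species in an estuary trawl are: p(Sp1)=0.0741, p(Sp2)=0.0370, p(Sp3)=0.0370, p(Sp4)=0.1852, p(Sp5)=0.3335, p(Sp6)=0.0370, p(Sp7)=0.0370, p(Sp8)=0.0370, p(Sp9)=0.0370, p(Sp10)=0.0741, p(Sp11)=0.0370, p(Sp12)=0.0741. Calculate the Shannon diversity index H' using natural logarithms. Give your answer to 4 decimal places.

Each pᵢ ln pᵢ term (working shown to 6 dp, full precision carried): 0.0741×(-2.602340)=-0.192833, 0.037×(-3.296837)=-0.121983, 0.037×(-3.296837)=-0.121983, 0.1852×(-1.686319)=-0.312306, 0.3335×(-1.098112)=-0.366220, 0.037×(-3.296837)=-0.121983, 0.037×(-3.296837)=-0.121983, 0.037×(-3.296837)=-0.121983, 0.037×(-3.296837)=-0.121983, 0.0741×(-2.602340)=-0.192833, 0.037×(-3.296837)=-0.121983, 0.0741×(-2.602340)=-0.192833.
Sum = -2.110908, so H' = 2.1109.

2.1109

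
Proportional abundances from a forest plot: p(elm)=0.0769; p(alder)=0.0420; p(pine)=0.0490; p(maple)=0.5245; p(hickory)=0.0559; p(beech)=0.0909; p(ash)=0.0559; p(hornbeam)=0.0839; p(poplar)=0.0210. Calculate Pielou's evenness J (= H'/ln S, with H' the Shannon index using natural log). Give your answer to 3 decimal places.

0.749

H' = −Σ pᵢ ln pᵢ = −((-0.19727) + (-0.13314) + (-0.14778) + (-0.33847) + (-0.16123) + (-0.21798) + (-0.16123) + (-0.20792) + (-0.08113)) = 1.64613 (working shown to 5 dp, full precision carried).
With S = 9 species, ln S = 2.19722, so J = 1.64613/2.19722 = 0.74919, i.e. 0.749 to 3 decimal places.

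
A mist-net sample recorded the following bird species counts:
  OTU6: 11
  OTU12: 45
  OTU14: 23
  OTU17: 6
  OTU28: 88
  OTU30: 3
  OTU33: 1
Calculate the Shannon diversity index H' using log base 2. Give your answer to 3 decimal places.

Total N = 11+45+23+6+88+3+1 = 177, so the proportions are 0.06215, 0.25424, 0.12994, 0.0339, 0.49718, 0.01695, 0.00565 (working shown to 5 dp, full precision carried).
Each pᵢ log₂ pᵢ term: 0.06215×(-4.00817)=-0.24910, 0.25424×(-1.97575)=-0.50231, 0.12994×(-2.94404)=-0.38256, 0.0339×(-4.88264)=-0.16551, 0.49718×(-1.00817)=-0.50124, 0.01695×(-5.88264)=-0.09971, 0.00565×(-7.46761)=-0.04219.
Sum = -1.94261, so H' = 1.943.

1.943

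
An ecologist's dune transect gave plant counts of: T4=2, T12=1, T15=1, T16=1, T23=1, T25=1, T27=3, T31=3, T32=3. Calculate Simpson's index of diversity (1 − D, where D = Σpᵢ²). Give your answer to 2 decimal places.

0.86

Total N = 2+1+1+1+1+1+3+3+3 = 16, so the proportions are 0.125, 0.0625, 0.0625, 0.0625, 0.0625, 0.0625, 0.1875, 0.1875, 0.1875 (working shown to 4 dp, full precision carried).
D = 0.125² + 0.0625² + 0.0625² + 0.0625² + 0.0625² + 0.0625² + 0.1875² + 0.1875² + 0.1875² = 0.0156 + 0.0039 + 0.0039 + 0.0039 + 0.0039 + 0.0039 + 0.0352 + 0.0352 + 0.0352 = 0.1406.
So 1 − D = 0.8594, i.e. 0.86 to 2 decimal places.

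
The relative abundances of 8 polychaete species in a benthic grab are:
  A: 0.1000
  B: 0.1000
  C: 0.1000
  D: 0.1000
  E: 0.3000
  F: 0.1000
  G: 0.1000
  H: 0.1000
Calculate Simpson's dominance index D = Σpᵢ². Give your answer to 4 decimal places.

0.1600

D = 0.1² + 0.1² + 0.1² + 0.1² + 0.3² + 0.1² + 0.1² + 0.1² = 0.010000 + 0.010000 + 0.010000 + 0.010000 + 0.090000 + 0.010000 + 0.010000 + 0.010000 = 0.160000 (working shown to 6 dp, full precision carried).
To 4 decimal places, D = 0.1600.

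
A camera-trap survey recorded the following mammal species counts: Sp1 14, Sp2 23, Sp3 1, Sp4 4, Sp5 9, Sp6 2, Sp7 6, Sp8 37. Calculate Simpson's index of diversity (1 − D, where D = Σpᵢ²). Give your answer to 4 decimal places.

0.7578

Total N = 14+23+1+4+9+2+6+37 = 96, so the proportions are 0.145833, 0.239583, 0.010417, 0.041667, 0.09375, 0.020833, 0.0625, 0.385417 (working shown to 6 dp, full precision carried).
D = 0.145833² + 0.239583² + 0.010417² + 0.041667² + 0.09375² + 0.020833² + 0.0625² + 0.385417² = 0.021267 + 0.057400 + 0.000109 + 0.001736 + 0.008789 + 0.000434 + 0.003906 + 0.148546 = 0.242188.
So 1 − D = 0.757812, i.e. 0.7578 to 4 decimal places.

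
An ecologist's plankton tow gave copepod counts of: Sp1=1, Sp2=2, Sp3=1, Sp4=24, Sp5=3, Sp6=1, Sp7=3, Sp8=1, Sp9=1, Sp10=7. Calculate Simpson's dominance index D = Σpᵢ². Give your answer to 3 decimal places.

Total N = 1+2+1+24+3+1+3+1+1+7 = 44, so the proportions are 0.02273, 0.04545, 0.02273, 0.54545, 0.06818, 0.02273, 0.06818, 0.02273, 0.02273, 0.15909 (working shown to 5 dp, full precision carried).
D = 0.02273² + 0.04545² + 0.02273² + 0.54545² + 0.06818² + 0.02273² + 0.06818² + 0.02273² + 0.02273² + 0.15909² = 0.00052 + 0.00207 + 0.00052 + 0.29752 + 0.00465 + 0.00052 + 0.00465 + 0.00052 + 0.00052 + 0.02531 = 0.33678.
To 3 decimal places, D = 0.337.

0.337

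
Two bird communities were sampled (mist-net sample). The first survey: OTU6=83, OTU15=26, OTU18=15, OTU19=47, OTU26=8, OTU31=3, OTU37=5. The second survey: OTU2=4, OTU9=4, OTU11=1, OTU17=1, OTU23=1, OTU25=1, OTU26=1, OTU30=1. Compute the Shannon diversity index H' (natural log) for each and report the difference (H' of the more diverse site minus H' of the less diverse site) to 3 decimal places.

The first survey: N=187, proportions 0.44385, 0.13904, 0.08021, 0.25134, 0.04278, 0.01604, 0.02674, giving H' = 1.48228 (working shown to 5 dp, full precision carried).
The second survey: N=14, proportions 0.28571, 0.28571, 0.07143, 0.07143, 0.07143, 0.07143, 0.07143, 0.07143, giving H' = 1.84689.
Difference = |1.48228 − 1.84689| = 0.36461, i.e. 0.365 to 3 decimal places.

0.365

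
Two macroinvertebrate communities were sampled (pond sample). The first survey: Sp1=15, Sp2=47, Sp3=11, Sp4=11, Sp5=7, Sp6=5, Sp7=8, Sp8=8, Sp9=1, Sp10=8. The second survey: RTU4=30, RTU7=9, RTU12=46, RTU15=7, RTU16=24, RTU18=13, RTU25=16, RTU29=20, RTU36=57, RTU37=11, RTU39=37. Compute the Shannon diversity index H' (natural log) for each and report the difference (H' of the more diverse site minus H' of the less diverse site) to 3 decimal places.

The first survey: N=121, proportions 0.12397, 0.38843, 0.09091, 0.09091, 0.05785, 0.04132, 0.06612, 0.06612, 0.00826, 0.06612, giving H' = 1.93706 (working shown to 5 dp, full precision carried).
The second survey: N=270, proportions 0.11111, 0.03333, 0.17037, 0.02593, 0.08889, 0.04815, 0.05926, 0.07407, 0.21111, 0.04074, 0.13704, giving H' = 2.20628.
Difference = |1.93706 − 2.20628| = 0.26922, i.e. 0.269 to 3 decimal places.

0.269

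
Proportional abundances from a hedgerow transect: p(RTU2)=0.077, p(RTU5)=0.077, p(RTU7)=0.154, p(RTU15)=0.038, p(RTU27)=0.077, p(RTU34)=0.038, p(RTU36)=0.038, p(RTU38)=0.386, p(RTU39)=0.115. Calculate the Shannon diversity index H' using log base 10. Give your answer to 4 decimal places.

Each pᵢ log₁₀ pᵢ term (working shown to 6 dp, full precision carried): 0.077×(-1.113509)=-0.085740, 0.077×(-1.113509)=-0.085740, 0.154×(-0.812479)=-0.125122, 0.038×(-1.420216)=-0.053968, 0.077×(-1.113509)=-0.085740, 0.038×(-1.420216)=-0.053968, 0.038×(-1.420216)=-0.053968, 0.386×(-0.413413)=-0.159577, 0.115×(-0.939302)=-0.108020.
Sum = -0.811844, so H' = 0.8118.

0.8118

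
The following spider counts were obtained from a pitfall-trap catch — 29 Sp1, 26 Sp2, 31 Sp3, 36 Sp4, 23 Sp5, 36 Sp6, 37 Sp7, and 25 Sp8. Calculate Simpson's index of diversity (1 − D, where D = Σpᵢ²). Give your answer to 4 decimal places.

Total N = 29+26+31+36+23+36+37+25 = 243, so the proportions are 0.119342, 0.106996, 0.127572, 0.148148, 0.09465, 0.148148, 0.152263, 0.102881 (working shown to 6 dp, full precision carried).
D = 0.119342² + 0.106996² + 0.127572² + 0.148148² + 0.09465² + 0.148148² + 0.152263² + 0.102881² = 0.014242 + 0.011448 + 0.016275 + 0.021948 + 0.008959 + 0.021948 + 0.023184 + 0.010584 = 0.128588.
So 1 − D = 0.871412, i.e. 0.8714 to 4 decimal places.

0.8714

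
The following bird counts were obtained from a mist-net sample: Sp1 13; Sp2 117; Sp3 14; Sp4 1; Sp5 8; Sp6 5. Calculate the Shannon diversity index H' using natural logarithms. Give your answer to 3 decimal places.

Total N = 13+117+14+1+8+5 = 158, so the proportions are 0.08228, 0.74051, 0.08861, 0.00633, 0.05063, 0.03165 (working shown to 5 dp, full precision carried).
Each pᵢ ln pᵢ term: 0.08228×(-2.49765)=-0.20550, 0.74051×(-0.30042)=-0.22246, 0.08861×(-2.42354)=-0.21474, 0.00633×(-5.06260)=-0.03204, 0.05063×(-2.98315)=-0.15105, 0.03165×(-3.45316)=-0.10928.
Sum = -0.93507, so H' = 0.935.

0.935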